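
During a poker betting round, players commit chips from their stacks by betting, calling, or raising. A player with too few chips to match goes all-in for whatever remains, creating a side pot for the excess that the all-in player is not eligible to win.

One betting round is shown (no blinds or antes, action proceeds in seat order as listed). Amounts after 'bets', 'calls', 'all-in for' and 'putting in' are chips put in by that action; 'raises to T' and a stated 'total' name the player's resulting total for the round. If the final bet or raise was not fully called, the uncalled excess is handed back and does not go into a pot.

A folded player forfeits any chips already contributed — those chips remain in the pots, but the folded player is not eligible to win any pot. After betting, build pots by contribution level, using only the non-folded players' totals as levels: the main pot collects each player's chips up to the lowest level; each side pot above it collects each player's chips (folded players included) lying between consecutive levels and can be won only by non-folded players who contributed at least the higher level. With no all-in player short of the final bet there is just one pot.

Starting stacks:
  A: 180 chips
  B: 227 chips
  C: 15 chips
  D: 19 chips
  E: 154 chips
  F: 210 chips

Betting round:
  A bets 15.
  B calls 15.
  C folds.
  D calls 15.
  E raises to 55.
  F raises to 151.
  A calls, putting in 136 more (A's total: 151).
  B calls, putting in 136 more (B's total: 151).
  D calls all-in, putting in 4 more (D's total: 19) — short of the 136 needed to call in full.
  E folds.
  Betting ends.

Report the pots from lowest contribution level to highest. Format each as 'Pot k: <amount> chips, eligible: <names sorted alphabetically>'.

Contributions: A=151, B=151, D=19, E=55, F=151
Folded: C, E
Pot levels (distinct totals of non-folded players): 19, 151
Layer 1-19: 19 each from A, B, D, E, F = 19*5 = 95 chips; eligible A, B, D, F
Layer 20-151: A 132 + B 132 + E 36 + F 132 = 432 chips; eligible A, B, F

Pot 1: 95 chips, eligible: A, B, D, F
Pot 2: 432 chips, eligible: A, B, F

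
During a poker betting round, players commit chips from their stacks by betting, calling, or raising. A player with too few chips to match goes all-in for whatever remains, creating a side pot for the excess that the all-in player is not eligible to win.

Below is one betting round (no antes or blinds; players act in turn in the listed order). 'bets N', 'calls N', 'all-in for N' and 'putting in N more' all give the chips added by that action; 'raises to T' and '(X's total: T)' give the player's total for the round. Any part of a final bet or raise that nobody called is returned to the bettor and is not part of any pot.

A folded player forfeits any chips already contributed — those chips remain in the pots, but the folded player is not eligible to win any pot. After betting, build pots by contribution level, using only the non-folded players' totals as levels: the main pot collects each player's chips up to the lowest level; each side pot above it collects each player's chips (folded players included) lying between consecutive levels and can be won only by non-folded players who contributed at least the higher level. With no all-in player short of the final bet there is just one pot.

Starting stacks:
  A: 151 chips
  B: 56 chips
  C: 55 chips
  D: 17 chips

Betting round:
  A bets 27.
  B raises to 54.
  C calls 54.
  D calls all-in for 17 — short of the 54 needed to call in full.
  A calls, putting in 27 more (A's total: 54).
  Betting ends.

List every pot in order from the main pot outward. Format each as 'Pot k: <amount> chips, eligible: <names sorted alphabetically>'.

Contributions: A=54, B=54, C=54, D=17
Pot levels (distinct totals of non-folded players): 17, 54
Layer 1-17: 17 each from A, B, C, D = 17*4 = 68 chips; eligible A, B, C, D
Layer 18-54: 37 each from A, B, C = 37*3 = 111 chips; eligible A, B, C

Pot 1: 68 chips, eligible: A, B, C, D
Pot 2: 111 chips, eligible: A, B, C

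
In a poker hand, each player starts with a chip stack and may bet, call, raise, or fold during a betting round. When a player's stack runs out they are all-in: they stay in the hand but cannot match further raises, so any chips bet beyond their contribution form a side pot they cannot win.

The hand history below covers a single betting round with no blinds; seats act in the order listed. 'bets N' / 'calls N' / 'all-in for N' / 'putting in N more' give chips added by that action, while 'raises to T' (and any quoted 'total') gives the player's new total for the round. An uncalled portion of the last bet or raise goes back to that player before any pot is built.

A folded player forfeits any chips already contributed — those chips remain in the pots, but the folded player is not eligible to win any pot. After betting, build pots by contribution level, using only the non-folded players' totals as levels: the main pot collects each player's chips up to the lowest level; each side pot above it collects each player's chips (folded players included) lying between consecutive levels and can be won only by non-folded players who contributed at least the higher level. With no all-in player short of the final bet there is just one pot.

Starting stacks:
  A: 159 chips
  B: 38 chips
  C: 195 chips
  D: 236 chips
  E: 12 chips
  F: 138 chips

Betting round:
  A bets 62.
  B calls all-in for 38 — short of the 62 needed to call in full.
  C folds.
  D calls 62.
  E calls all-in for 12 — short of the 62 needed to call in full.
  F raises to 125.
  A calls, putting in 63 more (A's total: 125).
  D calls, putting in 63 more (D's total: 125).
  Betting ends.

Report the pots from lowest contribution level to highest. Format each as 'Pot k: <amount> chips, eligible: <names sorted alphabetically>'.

Pot 1: 60 chips, eligible: A, B, D, E, F
Pot 2: 104 chips, eligible: A, B, D, F
Pot 3: 261 chips, eligible: A, D, F

Derivation:
Contributions: A=125, B=38, D=125, E=12, F=125
Folded: C
Pot levels (distinct totals of non-folded players): 12, 38, 125
Layer 1-12: 12 each from A, B, D, E, F = 12*5 = 60 chips; eligible A, B, D, E, F
Layer 13-38: 26 each from A, B, D, F = 26*4 = 104 chips; eligible A, B, D, F
Layer 39-125: 87 each from A, D, F = 87*3 = 261 chips; eligible A, D, F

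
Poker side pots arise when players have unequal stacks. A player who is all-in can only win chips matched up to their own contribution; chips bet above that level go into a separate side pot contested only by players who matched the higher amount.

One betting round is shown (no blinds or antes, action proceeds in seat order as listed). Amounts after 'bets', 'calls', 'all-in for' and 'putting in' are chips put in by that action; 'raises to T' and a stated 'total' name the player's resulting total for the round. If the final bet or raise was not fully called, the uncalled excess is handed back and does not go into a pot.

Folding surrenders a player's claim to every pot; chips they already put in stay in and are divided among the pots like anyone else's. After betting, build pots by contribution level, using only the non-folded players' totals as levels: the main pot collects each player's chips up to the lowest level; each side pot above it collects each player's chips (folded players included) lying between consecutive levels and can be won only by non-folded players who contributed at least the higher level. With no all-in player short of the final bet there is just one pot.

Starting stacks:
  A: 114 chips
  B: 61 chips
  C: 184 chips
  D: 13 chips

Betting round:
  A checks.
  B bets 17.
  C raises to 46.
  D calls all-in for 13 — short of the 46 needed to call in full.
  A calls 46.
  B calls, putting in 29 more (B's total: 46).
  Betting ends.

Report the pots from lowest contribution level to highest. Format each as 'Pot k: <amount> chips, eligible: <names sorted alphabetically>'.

Contributions: A=46, B=46, C=46, D=13
Pot levels (distinct totals of non-folded players): 13, 46
Layer 1-13: 13 each from A, B, C, D = 13*4 = 52 chips; eligible A, B, C, D
Layer 14-46: 33 each from A, B, C = 33*3 = 99 chips; eligible A, B, C

Pot 1: 52 chips, eligible: A, B, C, D
Pot 2: 99 chips, eligible: A, B, C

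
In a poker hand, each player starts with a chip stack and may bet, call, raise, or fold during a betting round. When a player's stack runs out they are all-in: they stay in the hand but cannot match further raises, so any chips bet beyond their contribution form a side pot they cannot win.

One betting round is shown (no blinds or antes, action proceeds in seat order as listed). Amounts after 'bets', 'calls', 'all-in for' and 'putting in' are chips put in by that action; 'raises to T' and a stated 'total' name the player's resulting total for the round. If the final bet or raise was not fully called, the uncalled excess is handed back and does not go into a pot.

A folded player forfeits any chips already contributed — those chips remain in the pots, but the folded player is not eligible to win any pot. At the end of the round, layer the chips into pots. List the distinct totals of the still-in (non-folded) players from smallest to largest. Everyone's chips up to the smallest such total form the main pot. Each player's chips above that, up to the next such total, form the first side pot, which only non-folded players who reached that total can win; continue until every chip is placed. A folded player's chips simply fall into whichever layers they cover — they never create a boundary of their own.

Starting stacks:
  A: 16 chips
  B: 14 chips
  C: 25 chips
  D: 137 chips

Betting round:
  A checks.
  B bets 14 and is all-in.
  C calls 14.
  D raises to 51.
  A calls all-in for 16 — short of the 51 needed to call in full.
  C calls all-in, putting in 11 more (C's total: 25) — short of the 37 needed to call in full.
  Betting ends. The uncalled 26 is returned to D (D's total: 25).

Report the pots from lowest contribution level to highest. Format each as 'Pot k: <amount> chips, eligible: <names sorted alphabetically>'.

Contributions (after 26 returned to D): A=16, B=14, C=25, D=25
Pot levels (distinct totals of non-folded players): 14, 16, 25
Layer 1-14: 14 each from A, B, C, D = 14*4 = 56 chips; eligible A, B, C, D
Layer 15-16: 2 each from A, C, D = 2*3 = 6 chips; eligible A, C, D
Layer 17-25: 9 each from C, D = 9*2 = 18 chips; eligible C, D

Pot 1: 56 chips, eligible: A, B, C, D
Pot 2: 6 chips, eligible: A, C, D
Pot 3: 18 chips, eligible: C, D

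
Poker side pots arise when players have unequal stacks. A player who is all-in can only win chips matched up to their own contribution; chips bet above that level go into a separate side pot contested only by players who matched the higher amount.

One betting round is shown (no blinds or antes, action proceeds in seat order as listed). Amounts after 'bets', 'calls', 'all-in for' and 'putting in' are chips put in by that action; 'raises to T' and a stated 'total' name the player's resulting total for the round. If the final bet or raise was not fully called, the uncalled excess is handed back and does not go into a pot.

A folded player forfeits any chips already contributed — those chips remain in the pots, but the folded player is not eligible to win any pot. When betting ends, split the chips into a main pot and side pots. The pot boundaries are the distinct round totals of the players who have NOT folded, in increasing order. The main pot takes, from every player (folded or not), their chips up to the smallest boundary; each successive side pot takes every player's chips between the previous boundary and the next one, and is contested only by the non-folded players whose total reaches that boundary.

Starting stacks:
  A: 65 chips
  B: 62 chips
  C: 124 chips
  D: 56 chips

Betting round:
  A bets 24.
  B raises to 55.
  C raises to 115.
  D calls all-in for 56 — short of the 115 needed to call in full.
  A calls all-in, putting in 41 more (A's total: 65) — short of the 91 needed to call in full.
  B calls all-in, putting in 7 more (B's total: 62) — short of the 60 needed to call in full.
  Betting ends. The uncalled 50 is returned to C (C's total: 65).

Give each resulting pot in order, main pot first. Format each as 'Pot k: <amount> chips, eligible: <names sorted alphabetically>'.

Contributions (after 50 returned to C): A=65, B=62, C=65, D=56
Pot levels (distinct totals of non-folded players): 56, 62, 65
Layer 1-56: 56 each from A, B, C, D = 56*4 = 224 chips; eligible A, B, C, D
Layer 57-62: 6 each from A, B, C = 6*3 = 18 chips; eligible A, B, C
Layer 63-65: 3 each from A, C = 3*2 = 6 chips; eligible A, C

Pot 1: 224 chips, eligible: A, B, C, D
Pot 2: 18 chips, eligible: A, B, C
Pot 3: 6 chips, eligible: A, C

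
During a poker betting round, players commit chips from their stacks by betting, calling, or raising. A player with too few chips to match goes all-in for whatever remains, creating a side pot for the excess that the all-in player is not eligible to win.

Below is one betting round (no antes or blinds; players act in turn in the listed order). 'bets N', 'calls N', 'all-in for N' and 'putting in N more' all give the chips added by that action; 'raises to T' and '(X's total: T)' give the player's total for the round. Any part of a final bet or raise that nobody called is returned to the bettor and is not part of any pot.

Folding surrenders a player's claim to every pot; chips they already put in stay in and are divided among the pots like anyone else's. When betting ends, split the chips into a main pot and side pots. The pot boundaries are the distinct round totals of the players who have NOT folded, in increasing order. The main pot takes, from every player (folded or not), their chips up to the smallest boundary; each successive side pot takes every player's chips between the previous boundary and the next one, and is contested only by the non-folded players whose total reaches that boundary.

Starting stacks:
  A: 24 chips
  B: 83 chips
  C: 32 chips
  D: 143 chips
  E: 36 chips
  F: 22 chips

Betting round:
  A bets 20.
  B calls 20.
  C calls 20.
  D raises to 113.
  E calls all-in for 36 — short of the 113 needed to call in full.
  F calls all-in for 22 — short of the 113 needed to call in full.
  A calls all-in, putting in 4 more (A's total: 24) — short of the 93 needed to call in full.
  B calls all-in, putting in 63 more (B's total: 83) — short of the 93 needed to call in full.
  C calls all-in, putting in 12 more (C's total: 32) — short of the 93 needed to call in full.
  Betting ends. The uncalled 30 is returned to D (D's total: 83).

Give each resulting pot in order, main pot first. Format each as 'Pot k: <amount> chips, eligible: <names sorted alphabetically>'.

Contributions (after 30 returned to D): A=24, B=83, C=32, D=83, E=36, F=22
Pot levels (distinct totals of non-folded players): 22, 24, 32, 36, 83
Layer 1-22: 22 each from A, B, C, D, E, F = 22*6 = 132 chips; eligible A, B, C, D, E, F
Layer 23-24: 2 each from A, B, C, D, E = 2*5 = 10 chips; eligible A, B, C, D, E
Layer 25-32: 8 each from B, C, D, E = 8*4 = 32 chips; eligible B, C, D, E
Layer 33-36: 4 each from B, D, E = 4*3 = 12 chips; eligible B, D, E
Layer 37-83: 47 each from B, D = 47*2 = 94 chips; eligible B, D

Pot 1: 132 chips, eligible: A, B, C, D, E, F
Pot 2: 10 chips, eligible: A, B, C, D, E
Pot 3: 32 chips, eligible: B, C, D, E
Pot 4: 12 chips, eligible: B, D, E
Pot 5: 94 chips, eligible: B, D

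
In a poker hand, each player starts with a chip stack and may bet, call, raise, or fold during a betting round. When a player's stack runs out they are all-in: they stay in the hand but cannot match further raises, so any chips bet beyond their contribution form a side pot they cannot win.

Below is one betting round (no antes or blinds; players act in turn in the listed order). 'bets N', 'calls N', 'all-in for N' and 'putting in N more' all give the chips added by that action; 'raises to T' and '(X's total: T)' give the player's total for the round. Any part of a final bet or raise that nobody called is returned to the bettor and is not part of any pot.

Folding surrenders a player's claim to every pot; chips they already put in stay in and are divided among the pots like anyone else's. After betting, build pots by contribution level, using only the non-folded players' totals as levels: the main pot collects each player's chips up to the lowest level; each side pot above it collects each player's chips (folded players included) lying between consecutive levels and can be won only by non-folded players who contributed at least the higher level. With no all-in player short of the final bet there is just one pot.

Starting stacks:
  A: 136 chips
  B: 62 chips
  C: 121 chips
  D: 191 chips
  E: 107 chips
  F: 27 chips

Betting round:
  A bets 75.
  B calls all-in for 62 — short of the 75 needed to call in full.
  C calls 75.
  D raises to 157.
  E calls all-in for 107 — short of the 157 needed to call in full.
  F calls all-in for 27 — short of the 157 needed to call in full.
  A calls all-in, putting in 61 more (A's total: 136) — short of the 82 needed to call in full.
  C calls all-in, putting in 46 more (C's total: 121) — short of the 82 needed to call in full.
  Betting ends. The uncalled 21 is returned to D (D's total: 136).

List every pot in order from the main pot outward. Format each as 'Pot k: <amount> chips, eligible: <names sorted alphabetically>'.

Pot 1: 162 chips, eligible: A, B, C, D, E, F
Pot 2: 175 chips, eligible: A, B, C, D, E
Pot 3: 180 chips, eligible: A, C, D, E
Pot 4: 42 chips, eligible: A, C, D
Pot 5: 30 chips, eligible: A, D

Derivation:
Contributions (after 21 returned to D): A=136, B=62, C=121, D=136, E=107, F=27
Pot levels (distinct totals of non-folded players): 27, 62, 107, 121, 136
Layer 1-27: 27 each from A, B, C, D, E, F = 27*6 = 162 chips; eligible A, B, C, D, E, F
Layer 28-62: 35 each from A, B, C, D, E = 35*5 = 175 chips; eligible A, B, C, D, E
Layer 63-107: 45 each from A, C, D, E = 45*4 = 180 chips; eligible A, C, D, E
Layer 108-121: 14 each from A, C, D = 14*3 = 42 chips; eligible A, C, D
Layer 122-136: 15 each from A, D = 15*2 = 30 chips; eligible A, D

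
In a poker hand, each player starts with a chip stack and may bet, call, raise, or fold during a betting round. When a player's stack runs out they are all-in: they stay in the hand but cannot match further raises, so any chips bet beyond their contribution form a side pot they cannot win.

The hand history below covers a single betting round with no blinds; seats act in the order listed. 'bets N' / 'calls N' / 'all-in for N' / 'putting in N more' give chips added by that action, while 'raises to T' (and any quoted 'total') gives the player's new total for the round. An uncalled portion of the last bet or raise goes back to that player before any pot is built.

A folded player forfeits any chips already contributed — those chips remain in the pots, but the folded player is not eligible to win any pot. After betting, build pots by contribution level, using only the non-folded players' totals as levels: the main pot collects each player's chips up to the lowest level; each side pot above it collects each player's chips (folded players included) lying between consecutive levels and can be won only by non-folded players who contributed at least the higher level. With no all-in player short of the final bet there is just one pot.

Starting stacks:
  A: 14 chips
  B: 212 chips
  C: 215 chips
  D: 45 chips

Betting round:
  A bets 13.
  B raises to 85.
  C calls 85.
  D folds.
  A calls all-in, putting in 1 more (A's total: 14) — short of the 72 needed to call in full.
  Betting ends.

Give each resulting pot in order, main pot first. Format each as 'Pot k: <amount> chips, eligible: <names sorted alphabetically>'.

Pot 1: 42 chips, eligible: A, B, C
Pot 2: 142 chips, eligible: B, C

Derivation:
Contributions: A=14, B=85, C=85
Folded: D
Pot levels (distinct totals of non-folded players): 14, 85
Layer 1-14: 14 each from A, B, C = 14*3 = 42 chips; eligible A, B, C
Layer 15-85: 71 each from B, C = 71*2 = 142 chips; eligible B, C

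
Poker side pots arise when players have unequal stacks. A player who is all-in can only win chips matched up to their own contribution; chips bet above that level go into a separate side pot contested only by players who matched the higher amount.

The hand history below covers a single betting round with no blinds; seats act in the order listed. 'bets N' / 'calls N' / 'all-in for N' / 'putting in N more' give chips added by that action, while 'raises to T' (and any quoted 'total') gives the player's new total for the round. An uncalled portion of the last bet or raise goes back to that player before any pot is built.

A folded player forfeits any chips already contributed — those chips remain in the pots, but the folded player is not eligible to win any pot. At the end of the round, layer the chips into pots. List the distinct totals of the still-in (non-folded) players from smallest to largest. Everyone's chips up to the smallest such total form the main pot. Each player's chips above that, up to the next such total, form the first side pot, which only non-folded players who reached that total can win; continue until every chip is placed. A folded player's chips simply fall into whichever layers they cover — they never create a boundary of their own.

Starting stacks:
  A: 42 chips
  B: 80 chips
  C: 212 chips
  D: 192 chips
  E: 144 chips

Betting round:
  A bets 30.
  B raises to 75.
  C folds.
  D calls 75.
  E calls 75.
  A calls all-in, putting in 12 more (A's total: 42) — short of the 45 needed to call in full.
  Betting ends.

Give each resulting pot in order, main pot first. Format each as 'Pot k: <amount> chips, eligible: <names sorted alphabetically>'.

Pot 1: 168 chips, eligible: A, B, D, E
Pot 2: 99 chips, eligible: B, D, E

Derivation:
Contributions: A=42, B=75, D=75, E=75
Folded: C
Pot levels (distinct totals of non-folded players): 42, 75
Layer 1-42: 42 each from A, B, D, E = 42*4 = 168 chips; eligible A, B, D, E
Layer 43-75: 33 each from B, D, E = 33*3 = 99 chips; eligible B, D, E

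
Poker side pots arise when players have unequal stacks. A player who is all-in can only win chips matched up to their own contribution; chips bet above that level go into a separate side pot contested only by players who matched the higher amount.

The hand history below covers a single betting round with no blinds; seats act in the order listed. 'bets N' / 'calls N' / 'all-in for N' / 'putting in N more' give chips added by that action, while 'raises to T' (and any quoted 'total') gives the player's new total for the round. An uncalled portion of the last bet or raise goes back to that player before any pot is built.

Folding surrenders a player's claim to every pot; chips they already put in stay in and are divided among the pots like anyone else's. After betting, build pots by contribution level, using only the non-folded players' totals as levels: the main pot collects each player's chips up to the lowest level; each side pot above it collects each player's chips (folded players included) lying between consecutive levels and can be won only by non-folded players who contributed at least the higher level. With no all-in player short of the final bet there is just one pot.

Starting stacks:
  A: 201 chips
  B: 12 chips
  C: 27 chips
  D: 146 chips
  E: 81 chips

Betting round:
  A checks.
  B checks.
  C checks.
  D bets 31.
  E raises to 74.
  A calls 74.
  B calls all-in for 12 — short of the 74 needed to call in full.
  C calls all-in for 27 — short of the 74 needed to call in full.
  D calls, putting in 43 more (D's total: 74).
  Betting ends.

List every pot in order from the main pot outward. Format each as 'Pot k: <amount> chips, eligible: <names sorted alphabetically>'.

Pot 1: 60 chips, eligible: A, B, C, D, E
Pot 2: 60 chips, eligible: A, C, D, E
Pot 3: 141 chips, eligible: A, D, E

Derivation:
Contributions: A=74, B=12, C=27, D=74, E=74
Pot levels (distinct totals of non-folded players): 12, 27, 74
Layer 1-12: 12 each from A, B, C, D, E = 12*5 = 60 chips; eligible A, B, C, D, E
Layer 13-27: 15 each from A, C, D, E = 15*4 = 60 chips; eligible A, C, D, E
Layer 28-74: 47 each from A, D, E = 47*3 = 141 chips; eligible A, D, E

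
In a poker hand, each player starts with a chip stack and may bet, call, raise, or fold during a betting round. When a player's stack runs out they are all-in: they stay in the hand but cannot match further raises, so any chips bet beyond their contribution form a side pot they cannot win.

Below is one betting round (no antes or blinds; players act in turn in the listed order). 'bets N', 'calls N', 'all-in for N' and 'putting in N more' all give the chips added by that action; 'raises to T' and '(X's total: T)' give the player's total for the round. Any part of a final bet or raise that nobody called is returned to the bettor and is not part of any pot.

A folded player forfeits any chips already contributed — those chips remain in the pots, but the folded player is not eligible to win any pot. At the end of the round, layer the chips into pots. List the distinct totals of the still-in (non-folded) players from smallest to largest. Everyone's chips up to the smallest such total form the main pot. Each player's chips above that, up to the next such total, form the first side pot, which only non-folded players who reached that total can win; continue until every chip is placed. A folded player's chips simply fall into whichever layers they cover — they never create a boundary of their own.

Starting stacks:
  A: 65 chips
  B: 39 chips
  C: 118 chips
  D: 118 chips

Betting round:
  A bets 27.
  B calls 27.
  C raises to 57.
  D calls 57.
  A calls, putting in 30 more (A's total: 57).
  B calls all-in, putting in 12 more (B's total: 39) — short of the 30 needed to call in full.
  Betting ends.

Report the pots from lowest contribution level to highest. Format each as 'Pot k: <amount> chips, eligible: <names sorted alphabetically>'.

Pot 1: 156 chips, eligible: A, B, C, D
Pot 2: 54 chips, eligible: A, C, D

Derivation:
Contributions: A=57, B=39, C=57, D=57
Pot levels (distinct totals of non-folded players): 39, 57
Layer 1-39: 39 each from A, B, C, D = 39*4 = 156 chips; eligible A, B, C, D
Layer 40-57: 18 each from A, C, D = 18*3 = 54 chips; eligible A, C, D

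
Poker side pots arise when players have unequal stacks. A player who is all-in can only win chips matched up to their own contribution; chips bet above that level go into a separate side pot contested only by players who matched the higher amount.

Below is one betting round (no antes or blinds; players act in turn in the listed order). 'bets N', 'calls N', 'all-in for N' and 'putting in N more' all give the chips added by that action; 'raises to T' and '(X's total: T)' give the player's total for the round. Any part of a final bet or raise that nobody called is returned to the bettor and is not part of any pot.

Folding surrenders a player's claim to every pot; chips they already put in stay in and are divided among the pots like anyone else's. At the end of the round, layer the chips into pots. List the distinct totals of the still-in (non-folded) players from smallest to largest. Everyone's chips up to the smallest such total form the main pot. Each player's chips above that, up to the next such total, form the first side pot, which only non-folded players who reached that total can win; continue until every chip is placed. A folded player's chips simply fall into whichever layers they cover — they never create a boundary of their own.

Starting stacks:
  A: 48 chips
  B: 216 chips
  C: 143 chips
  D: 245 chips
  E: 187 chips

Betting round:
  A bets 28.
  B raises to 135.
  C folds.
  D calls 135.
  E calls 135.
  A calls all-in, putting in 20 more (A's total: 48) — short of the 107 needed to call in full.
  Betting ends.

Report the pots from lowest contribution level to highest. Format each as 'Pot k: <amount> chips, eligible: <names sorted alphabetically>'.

Contributions: A=48, B=135, D=135, E=135
Folded: C
Pot levels (distinct totals of non-folded players): 48, 135
Layer 1-48: 48 each from A, B, D, E = 48*4 = 192 chips; eligible A, B, D, E
Layer 49-135: 87 each from B, D, E = 87*3 = 261 chips; eligible B, D, E

Pot 1: 192 chips, eligible: A, B, D, E
Pot 2: 261 chips, eligible: B, D, E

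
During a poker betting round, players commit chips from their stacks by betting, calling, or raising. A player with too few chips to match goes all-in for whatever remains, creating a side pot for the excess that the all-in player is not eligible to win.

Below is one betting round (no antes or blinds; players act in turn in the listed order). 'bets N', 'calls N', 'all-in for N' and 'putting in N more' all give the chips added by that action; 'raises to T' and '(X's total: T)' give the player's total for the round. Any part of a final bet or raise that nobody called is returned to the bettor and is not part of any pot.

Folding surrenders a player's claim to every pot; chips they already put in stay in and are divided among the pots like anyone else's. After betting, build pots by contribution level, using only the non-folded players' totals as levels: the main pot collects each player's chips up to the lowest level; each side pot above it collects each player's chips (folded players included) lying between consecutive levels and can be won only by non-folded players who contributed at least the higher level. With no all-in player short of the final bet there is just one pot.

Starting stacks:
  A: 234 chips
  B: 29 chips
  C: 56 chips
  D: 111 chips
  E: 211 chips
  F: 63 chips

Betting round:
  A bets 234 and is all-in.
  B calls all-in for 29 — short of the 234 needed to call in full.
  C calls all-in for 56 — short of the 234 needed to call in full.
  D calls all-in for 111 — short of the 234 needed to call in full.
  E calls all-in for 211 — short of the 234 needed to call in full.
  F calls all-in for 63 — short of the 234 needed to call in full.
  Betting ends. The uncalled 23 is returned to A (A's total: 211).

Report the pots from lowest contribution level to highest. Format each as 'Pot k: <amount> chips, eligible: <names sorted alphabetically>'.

Contributions (after 23 returned to A): A=211, B=29, C=56, D=111, E=211, F=63
Pot levels (distinct totals of non-folded players): 29, 56, 63, 111, 211
Layer 1-29: 29 each from A, B, C, D, E, F = 29*6 = 174 chips; eligible A, B, C, D, E, F
Layer 30-56: 27 each from A, C, D, E, F = 27*5 = 135 chips; eligible A, C, D, E, F
Layer 57-63: 7 each from A, D, E, F = 7*4 = 28 chips; eligible A, D, E, F
Layer 64-111: 48 each from A, D, E = 48*3 = 144 chips; eligible A, D, E
Layer 112-211: 100 each from A, E = 100*2 = 200 chips; eligible A, E

Pot 1: 174 chips, eligible: A, B, C, D, E, F
Pot 2: 135 chips, eligible: A, C, D, E, F
Pot 3: 28 chips, eligible: A, D, E, F
Pot 4: 144 chips, eligible: A, D, E
Pot 5: 200 chips, eligible: A, E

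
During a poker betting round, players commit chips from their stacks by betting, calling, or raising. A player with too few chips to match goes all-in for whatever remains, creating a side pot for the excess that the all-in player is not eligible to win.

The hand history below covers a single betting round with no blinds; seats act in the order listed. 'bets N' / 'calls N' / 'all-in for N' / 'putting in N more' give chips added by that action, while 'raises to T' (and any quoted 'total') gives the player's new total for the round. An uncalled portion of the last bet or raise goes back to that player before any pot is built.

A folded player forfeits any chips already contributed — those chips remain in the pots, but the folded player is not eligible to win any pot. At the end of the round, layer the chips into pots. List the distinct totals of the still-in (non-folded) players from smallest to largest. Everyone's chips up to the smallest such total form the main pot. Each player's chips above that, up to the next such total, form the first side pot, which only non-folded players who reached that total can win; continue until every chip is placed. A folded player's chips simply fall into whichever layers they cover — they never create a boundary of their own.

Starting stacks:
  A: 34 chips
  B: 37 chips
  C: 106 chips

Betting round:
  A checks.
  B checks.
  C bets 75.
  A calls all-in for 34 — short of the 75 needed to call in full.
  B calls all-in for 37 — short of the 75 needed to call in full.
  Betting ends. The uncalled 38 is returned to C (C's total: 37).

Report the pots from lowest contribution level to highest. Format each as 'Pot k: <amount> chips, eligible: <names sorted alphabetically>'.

Pot 1: 102 chips, eligible: A, B, C
Pot 2: 6 chips, eligible: B, C

Derivation:
Contributions (after 38 returned to C): A=34, B=37, C=37
Pot levels (distinct totals of non-folded players): 34, 37
Layer 1-34: 34 each from A, B, C = 34*3 = 102 chips; eligible A, B, C
Layer 35-37: 3 each from B, C = 3*2 = 6 chips; eligible B, C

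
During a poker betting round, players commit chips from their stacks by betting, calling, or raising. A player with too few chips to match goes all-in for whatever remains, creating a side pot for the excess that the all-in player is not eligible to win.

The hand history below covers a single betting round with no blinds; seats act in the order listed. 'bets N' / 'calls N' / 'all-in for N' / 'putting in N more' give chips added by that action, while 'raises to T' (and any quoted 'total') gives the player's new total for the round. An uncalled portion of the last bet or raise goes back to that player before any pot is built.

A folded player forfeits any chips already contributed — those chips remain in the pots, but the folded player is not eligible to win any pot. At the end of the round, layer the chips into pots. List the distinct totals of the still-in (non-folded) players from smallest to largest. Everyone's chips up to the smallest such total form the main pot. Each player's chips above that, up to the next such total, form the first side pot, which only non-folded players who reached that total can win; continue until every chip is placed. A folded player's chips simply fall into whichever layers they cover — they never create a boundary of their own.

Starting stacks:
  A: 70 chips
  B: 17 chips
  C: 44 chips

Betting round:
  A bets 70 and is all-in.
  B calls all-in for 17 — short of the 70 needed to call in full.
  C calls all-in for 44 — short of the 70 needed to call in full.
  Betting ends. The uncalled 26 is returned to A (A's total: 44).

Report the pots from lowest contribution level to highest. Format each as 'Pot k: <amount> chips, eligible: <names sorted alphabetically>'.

Contributions (after 26 returned to A): A=44, B=17, C=44
Pot levels (distinct totals of non-folded players): 17, 44
Layer 1-17: 17 each from A, B, C = 17*3 = 51 chips; eligible A, B, C
Layer 18-44: 27 each from A, C = 27*2 = 54 chips; eligible A, C

Pot 1: 51 chips, eligible: A, B, C
Pot 2: 54 chips, eligible: A, C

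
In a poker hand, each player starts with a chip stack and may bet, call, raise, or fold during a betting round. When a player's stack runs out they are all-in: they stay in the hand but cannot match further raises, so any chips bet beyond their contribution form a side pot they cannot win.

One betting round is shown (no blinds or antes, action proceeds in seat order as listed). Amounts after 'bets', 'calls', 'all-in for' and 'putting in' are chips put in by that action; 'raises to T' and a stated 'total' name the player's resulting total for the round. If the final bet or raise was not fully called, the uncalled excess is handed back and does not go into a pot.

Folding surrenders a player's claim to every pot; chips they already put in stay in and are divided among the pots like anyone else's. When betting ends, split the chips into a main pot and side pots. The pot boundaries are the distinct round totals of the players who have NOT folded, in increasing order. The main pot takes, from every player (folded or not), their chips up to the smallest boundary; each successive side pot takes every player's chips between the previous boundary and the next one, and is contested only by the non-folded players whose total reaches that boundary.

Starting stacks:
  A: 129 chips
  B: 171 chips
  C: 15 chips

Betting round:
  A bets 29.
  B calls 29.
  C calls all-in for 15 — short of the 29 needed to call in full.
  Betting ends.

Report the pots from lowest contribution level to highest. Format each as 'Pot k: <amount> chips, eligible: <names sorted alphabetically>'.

Pot 1: 45 chips, eligible: A, B, C
Pot 2: 28 chips, eligible: A, B

Derivation:
Contributions: A=29, B=29, C=15
Pot levels (distinct totals of non-folded players): 15, 29
Layer 1-15: 15 each from A, B, C = 15*3 = 45 chips; eligible A, B, C
Layer 16-29: 14 each from A, B = 14*2 = 28 chips; eligible A, B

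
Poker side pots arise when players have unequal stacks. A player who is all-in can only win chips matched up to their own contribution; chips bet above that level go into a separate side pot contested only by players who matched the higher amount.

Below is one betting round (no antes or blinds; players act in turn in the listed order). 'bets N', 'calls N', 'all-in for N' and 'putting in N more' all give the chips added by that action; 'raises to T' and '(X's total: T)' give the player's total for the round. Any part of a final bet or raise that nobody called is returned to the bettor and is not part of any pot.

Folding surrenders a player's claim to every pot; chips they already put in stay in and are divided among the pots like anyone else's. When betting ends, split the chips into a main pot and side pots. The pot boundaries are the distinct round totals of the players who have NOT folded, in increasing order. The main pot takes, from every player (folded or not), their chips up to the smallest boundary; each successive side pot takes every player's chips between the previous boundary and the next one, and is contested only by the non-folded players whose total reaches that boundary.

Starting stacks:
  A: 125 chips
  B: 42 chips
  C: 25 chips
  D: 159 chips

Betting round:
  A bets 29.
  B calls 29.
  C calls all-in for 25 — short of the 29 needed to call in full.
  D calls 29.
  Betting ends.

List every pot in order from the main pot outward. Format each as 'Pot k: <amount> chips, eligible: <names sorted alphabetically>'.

Pot 1: 100 chips, eligible: A, B, C, D
Pot 2: 12 chips, eligible: A, B, D

Derivation:
Contributions: A=29, B=29, C=25, D=29
Pot levels (distinct totals of non-folded players): 25, 29
Layer 1-25: 25 each from A, B, C, D = 25*4 = 100 chips; eligible A, B, C, D
Layer 26-29: 4 each from A, B, D = 4*3 = 12 chips; eligible A, B, D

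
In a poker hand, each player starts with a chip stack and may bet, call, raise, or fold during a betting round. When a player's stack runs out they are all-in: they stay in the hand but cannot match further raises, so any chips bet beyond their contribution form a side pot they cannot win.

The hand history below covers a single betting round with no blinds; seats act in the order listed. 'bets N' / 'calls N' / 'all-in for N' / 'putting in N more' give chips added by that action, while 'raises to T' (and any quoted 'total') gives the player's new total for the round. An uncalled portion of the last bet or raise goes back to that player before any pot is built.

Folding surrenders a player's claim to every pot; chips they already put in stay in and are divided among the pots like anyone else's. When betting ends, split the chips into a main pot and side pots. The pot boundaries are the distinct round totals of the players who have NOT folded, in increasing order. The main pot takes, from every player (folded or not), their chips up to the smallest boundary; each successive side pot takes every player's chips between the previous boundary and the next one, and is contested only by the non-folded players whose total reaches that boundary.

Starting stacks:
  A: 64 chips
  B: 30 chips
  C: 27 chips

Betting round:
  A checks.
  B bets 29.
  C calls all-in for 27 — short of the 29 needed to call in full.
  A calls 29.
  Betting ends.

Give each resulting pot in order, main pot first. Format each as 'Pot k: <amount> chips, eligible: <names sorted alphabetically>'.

Contributions: A=29, B=29, C=27
Pot levels (distinct totals of non-folded players): 27, 29
Layer 1-27: 27 each from A, B, C = 27*3 = 81 chips; eligible A, B, C
Layer 28-29: 2 each from A, B = 2*2 = 4 chips; eligible A, B

Pot 1: 81 chips, eligible: A, B, C
Pot 2: 4 chips, eligible: A, B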